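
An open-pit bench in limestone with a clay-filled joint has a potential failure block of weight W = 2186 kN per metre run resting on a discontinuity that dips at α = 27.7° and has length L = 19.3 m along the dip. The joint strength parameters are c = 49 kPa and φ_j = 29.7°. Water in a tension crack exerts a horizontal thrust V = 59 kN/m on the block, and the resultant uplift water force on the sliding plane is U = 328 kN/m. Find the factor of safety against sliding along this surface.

FS = 1.73

Resolving the block weight along and normal to the plane and applying the Mohr–Coulomb strength on the joint:
N' = W cosα − U − V sinα = 2186·cos27.7° − 328 − 59·sin27.7° = 1580.0 kN/m
Driving force T = W sinα + V cosα = 2186·sin27.7° + 59·cos27.7° = 1068.4 kN/m
Resisting force R = c·L + N'·tanφ_j = 49·19.3 + 1580.0·tan29.7° = 945.7 + 901.2 = 1846.9 kN/m
FS = R / T = 1846.9 / 1068.4 = 1.729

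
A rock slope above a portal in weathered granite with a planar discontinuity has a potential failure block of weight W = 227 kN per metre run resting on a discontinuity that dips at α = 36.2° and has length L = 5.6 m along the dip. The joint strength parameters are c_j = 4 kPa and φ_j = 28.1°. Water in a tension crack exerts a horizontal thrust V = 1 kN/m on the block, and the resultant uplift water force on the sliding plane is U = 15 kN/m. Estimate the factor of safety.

FS = 0.83

Resolving the block weight along and normal to the plane and applying the Mohr–Coulomb strength on the joint:
N' = W cosα − U − V sinα = 227·cos36.2° − 15 − 1·sin36.2° = 167.6 kN/m
Driving force T = W sinα + V cosα = 227·sin36.2° + 1·cos36.2° = 134.9 kN/m
Resisting force R = c_j·L + N'·tanφ_j = 4·5.6 + 167.6·tan28.1° = 22.4 + 89.5 = 111.9 kN/m
FS = R / T = 111.9 / 134.9 = 0.830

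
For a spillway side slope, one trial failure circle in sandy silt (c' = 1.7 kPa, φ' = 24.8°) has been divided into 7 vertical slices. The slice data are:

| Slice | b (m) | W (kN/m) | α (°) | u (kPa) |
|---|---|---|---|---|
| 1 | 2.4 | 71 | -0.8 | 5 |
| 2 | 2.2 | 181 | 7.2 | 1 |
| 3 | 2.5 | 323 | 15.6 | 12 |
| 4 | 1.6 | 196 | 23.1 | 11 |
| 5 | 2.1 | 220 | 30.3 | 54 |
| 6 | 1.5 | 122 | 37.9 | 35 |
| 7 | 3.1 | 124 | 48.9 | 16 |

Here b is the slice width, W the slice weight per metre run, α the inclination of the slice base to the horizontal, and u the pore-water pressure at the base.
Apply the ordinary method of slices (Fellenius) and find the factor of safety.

FS = 0.83

Ordinary method of slices: FS = Σ[c'·Δl_i + (W_i cosα_i − u_i·Δl_i)·tanφ'] / Σ W_i sinα_i, with Δl_i = b_i / cosα_i.
Slice 1: Δl = 2.4/cos(-0.8°) = 2.400 m; N'_1 = 71·cos(-0.8°) − 5·2.400 = 59.0; c'Δl = 4.08; W sinα = -1.0
Slice 2: Δl = 2.2/cos7.2° = 2.217 m; N'_2 = 181·cos7.2° − 1·2.217 = 177.4; c'Δl = 3.77; W sinα = 22.7
Slice 3: Δl = 2.5/cos15.6° = 2.596 m; N'_3 = 323·cos15.6° − 12·2.596 = 280.0; c'Δl = 4.41; W sinα = 86.9
Slice 4: Δl = 1.6/cos23.1° = 1.739 m; N'_4 = 196·cos23.1° − 11·1.739 = 161.2; c'Δl = 2.96; W sinα = 76.9
Slice 5: Δl = 2.1/cos30.3° = 2.432 m; N'_5 = 220·cos30.3° − 54·2.432 = 58.6; c'Δl = 4.13; W sinα = 111.0
Slice 6: Δl = 1.5/cos37.9° = 1.901 m; N'_6 = 122·cos37.9° − 35·1.901 = 29.7; c'Δl = 3.23; W sinα = 74.9
Slice 7: Δl = 3.1/cos48.9° = 4.716 m; N'_7 = 124·cos48.9° − 16·4.716 = 6.1; c'Δl = 8.02; W sinα = 93.4
Σc'Δl = 30.6 kN/m; ΣN' = 771.9 kN/m; ΣW sinα = 464.8 kN/m
Resisting = 30.6 + 771.9·tan24.8° = 30.6 + 356.6 = 387.3 kN/m
FS = 387.3 / 464.8 = 0.833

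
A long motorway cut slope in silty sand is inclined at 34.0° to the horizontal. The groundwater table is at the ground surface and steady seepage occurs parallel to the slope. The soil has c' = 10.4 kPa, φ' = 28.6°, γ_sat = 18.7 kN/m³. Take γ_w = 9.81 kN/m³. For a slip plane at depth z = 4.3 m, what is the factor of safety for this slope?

With seepage parallel to the slope and the water table at the surface, the effective normal stress on the slip plane uses the buoyant unit weight γ' = γ_sat − γ_w while the driving shear stress uses γ_sat:
FS = [c' + γ' z cos²β tanφ'] / [γ_sat z sinβ cosβ]
γ' = 18.7 − 9.81 = 8.89 kN/m³
Numerator = 10.4 + 8.89·4.3·cos²34.0°·tan28.6° = 10.4 + 8.89·4.3·0.6873·0.5452 = 24.725 kPa
Denominator = 18.7·4.3·sin34.0°·cos34.0° = 18.7·4.3·0.5592·0.8290 = 37.277 kPa
FS = 24.725 / 37.277 = 0.663

FS = 0.66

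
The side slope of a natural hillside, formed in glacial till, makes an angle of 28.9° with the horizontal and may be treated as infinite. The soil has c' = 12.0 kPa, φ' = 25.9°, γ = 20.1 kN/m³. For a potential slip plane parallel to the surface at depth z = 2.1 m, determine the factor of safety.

For an infinite slope with a slip plane parallel to the surface (no pore pressure): FS = [c' + γz cos²β tanφ'] / [γz sinβ cosβ].
γz = 20.1·2.1 = 42.21 kN/m²
Numerator = 12.0 + 42.21·cos²28.9°·tan25.9° = 12.0 + 42.21·0.7664·0.4856 = 27.709 kPa
Denominator = 42.21·sin28.9°·cos28.9° = 42.21·0.4833·0.8755 = 17.859 kPa
FS = 27.709 / 17.859 = 1.552

FS = 1.55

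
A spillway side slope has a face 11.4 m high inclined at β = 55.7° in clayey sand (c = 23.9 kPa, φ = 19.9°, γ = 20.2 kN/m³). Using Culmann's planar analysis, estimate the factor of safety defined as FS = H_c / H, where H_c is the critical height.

H_c = (4c/γ) · sinβ cosφ / [1 − cos(β − φ)]
    = (4·23.9/20.2) · sin55.7°·cos19.9° / [1 − cos35.8°]
    = 4.733 · 0.7768 / 0.1889 = 19.46 m
FS = H_c / H = 19.46 / 11.4 = 1.707

FS = 1.71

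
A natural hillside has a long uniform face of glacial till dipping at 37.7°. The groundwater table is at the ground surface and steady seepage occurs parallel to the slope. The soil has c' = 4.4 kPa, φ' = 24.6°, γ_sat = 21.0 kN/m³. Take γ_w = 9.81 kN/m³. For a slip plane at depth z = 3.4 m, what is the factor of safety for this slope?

With seepage parallel to the slope and the water table at the surface, the effective normal stress on the slip plane uses the buoyant unit weight γ' = γ_sat − γ_w while the driving shear stress uses γ_sat:
FS = [c' + γ' z cos²β tanφ'] / [γ_sat z sinβ cosβ]
γ' = 21.0 − 9.81 = 11.19 kN/m³
Numerator = 4.4 + 11.19·3.4·cos²37.7°·tan24.6° = 4.4 + 11.19·3.4·0.6260·0.4578 = 15.305 kPa
Denominator = 21.0·3.4·sin37.7°·cos37.7° = 21.0·3.4·0.6115·0.7912 = 34.547 kPa
FS = 15.305 / 34.547 = 0.443

FS = 0.44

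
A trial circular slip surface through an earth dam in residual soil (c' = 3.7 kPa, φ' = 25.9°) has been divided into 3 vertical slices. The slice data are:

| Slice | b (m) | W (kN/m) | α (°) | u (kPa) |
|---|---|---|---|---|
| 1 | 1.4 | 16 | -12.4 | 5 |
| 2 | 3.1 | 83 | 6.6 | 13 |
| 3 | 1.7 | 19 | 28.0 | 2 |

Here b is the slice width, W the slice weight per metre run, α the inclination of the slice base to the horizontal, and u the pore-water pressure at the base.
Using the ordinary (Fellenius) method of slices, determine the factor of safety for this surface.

FS = 3.64

Ordinary method of slices: FS = Σ[c'·Δl_i + (W_i cosα_i − u_i·Δl_i)·tanφ'] / Σ W_i sinα_i, with Δl_i = b_i / cosα_i.
Slice 1: Δl = 1.4/cos(-12.4°) = 1.433 m; N'_1 = 16·cos(-12.4°) − 5·1.433 = 8.5; c'Δl = 5.30; W sinα = -3.4
Slice 2: Δl = 3.1/cos6.6° = 3.121 m; N'_2 = 83·cos6.6° − 13·3.121 = 41.9; c'Δl = 11.55; W sinα = 9.5
Slice 3: Δl = 1.7/cos28.0° = 1.925 m; N'_3 = 19·cos28.0° − 2·1.925 = 12.9; c'Δl = 7.12; W sinα = 8.9
Σc'Δl = 24.0 kN/m; ΣN' = 63.3 kN/m; ΣW sinα = 15.0 kN/m
Resisting = 24.0 + 63.3·tan25.9° = 24.0 + 30.7 = 54.7 kN/m
FS = 54.7 / 15.0 = 3.640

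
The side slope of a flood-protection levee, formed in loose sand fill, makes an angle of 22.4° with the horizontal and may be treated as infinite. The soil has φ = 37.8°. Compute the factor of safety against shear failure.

FS = 1.88

For a dry cohesionless infinite slope the factor of safety is FS = tanφ / tanβ.
FS = tan37.8° / tan22.4° = 0.7757 / 0.4122 = 1.882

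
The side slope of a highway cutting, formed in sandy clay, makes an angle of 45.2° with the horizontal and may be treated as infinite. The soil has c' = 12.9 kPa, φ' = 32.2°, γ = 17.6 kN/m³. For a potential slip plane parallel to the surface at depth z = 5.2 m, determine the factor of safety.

For an infinite slope with a slip plane parallel to the surface (no pore pressure): FS = [c' + γz cos²β tanφ'] / [γz sinβ cosβ].
γz = 17.6·5.2 = 91.52 kN/m²
Numerator = 12.9 + 91.52·cos²45.2°·tan32.2° = 12.9 + 91.52·0.4965·0.6297 = 41.515 kPa
Denominator = 91.52·sin45.2°·cos45.2° = 91.52·0.7096·0.7046 = 45.759 kPa
FS = 41.515 / 45.759 = 0.907

FS = 0.91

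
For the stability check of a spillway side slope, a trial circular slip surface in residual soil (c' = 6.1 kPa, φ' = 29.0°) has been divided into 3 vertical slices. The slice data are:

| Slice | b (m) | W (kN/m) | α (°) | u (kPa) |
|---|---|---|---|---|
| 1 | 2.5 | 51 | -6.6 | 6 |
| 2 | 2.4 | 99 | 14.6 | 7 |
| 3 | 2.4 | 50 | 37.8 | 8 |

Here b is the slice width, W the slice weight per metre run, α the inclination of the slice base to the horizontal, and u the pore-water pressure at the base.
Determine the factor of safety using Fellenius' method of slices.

FS = 2.43

Ordinary method of slices: FS = Σ[c'·Δl_i + (W_i cosα_i − u_i·Δl_i)·tanφ'] / Σ W_i sinα_i, with Δl_i = b_i / cosα_i.
Slice 1: Δl = 2.5/cos(-6.6°) = 2.517 m; N'_1 = 51·cos(-6.6°) − 6·2.517 = 35.6; c'Δl = 15.35; W sinα = -5.9
Slice 2: Δl = 2.4/cos14.6° = 2.480 m; N'_2 = 99·cos14.6° − 7·2.480 = 78.4; c'Δl = 15.13; W sinα = 25.0
Slice 3: Δl = 2.4/cos37.8° = 3.037 m; N'_3 = 50·cos37.8° − 8·3.037 = 15.2; c'Δl = 18.53; W sinα = 30.6
Σc'Δl = 49.0 kN/m; ΣN' = 129.2 kN/m; ΣW sinα = 49.7 kN/m
Resisting = 49.0 + 129.2·tan29.0° = 49.0 + 71.6 = 120.6 kN/m
FS = 120.6 / 49.7 = 2.425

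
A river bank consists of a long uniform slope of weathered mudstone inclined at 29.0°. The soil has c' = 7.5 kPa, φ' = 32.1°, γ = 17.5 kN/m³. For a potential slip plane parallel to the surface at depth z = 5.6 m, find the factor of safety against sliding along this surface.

For an infinite slope with a slip plane parallel to the surface (no pore pressure): FS = [c' + γz cos²β tanφ'] / [γz sinβ cosβ].
γz = 17.5·5.6 = 98.00 kN/m²
Numerator = 7.5 + 98.00·cos²29.0°·tan32.1° = 7.5 + 98.00·0.7650·0.6273 = 54.526 kPa
Denominator = 98.00·sin29.0°·cos29.0° = 98.00·0.4848·0.8746 = 41.554 kPa
FS = 54.526 / 41.554 = 1.312

FS = 1.31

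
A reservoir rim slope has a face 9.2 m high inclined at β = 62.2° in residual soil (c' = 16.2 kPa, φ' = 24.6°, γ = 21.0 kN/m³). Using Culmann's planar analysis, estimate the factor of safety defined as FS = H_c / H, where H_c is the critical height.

H_c = (4c'/γ) · sinβ cosφ' / [1 − cos(β − φ')]
    = (4·16.2/21.0) · sin62.2°·cos24.6° / [1 − cos37.6°]
    = 3.086 · 0.8043 / 0.2077 = 11.95 m
FS = H_c / H = 11.95 / 9.2 = 1.299

FS = 1.30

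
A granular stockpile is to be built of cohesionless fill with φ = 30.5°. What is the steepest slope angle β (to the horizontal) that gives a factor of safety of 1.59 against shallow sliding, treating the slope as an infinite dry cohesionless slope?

For an infinite dry cohesionless slope FS = tanφ/tanβ, so tanβ = tanφ / FS.
tanβ = tan30.5° / 1.59 = 0.5890 / 1.59 = 0.3705
β = arctan(0.3705) = 20.33°

β = 20.3°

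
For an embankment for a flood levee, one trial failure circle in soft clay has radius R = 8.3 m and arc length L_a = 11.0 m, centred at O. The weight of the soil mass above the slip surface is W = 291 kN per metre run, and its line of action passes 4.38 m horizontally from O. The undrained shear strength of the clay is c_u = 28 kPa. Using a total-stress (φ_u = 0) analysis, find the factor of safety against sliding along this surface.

Taking moments about the centre O, the resisting moment is provided by the undrained shear strength acting along the arc:
M_R = c_u·L_a·R = 28·11.00·8.3 = 2556.4 kN·m/m
M_D = W·d = 291·4.38 = 1274.6 kN·m/m
FS = M_R / M_D = 2556.4 / 1274.6 = 2.006

FS = 2.01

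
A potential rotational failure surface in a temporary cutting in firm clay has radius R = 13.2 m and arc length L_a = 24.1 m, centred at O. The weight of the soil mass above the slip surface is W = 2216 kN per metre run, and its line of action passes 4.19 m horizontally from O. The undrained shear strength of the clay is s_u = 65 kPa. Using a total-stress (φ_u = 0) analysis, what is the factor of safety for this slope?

FS = 2.23

Taking moments about the centre O, the resisting moment is provided by the undrained shear strength acting along the arc:
M_R = s_u·L_a·R = 65·24.10·13.2 = 20677.8 kN·m/m
M_D = W·d = 2216·4.19 = 9285.0 kN·m/m
FS = M_R / M_D = 20677.8 / 9285.0 = 2.227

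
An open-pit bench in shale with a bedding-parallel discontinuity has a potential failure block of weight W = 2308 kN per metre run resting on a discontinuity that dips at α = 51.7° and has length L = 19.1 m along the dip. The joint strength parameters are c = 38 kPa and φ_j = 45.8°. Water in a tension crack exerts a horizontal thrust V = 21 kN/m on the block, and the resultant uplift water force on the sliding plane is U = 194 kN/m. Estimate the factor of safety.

FS = 1.09

Resolving the block weight along and normal to the plane and applying the Mohr–Coulomb strength on the joint:
N' = W cosα − U − V sinα = 2308·cos51.7° − 194 − 21·sin51.7° = 1220.0 kN/m
Driving force T = W sinα + V cosα = 2308·sin51.7° + 21·cos51.7° = 1824.3 kN/m
Resisting force R = c·L + N'·tanφ_j = 38·19.1 + 1220.0·tan45.8° = 725.8 + 1254.5 = 1980.3 kN/m
FS = R / T = 1980.3 / 1824.3 = 1.086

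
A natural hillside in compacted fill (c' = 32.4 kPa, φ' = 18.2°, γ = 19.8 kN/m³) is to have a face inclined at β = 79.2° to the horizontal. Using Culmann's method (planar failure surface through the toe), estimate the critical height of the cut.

Culmann's analysis gives the critical failure plane at α_cr = (β + φ')/2 = (79.2 + 18.2)/2 = 48.7°, and the critical height
H_c = (4c'/γ) · sinβ cosφ' / [1 − cos(β − φ')]
    = (4·32.4/19.8) · sin79.2°·cos18.2° / [1 − cos(61.0°)]
    = 6.545 · 0.9823·0.9500 / [1 − 0.4848]
    = 6.545 · 0.9331 / 0.5152
    = 11.86 m

H_c = 11.86 m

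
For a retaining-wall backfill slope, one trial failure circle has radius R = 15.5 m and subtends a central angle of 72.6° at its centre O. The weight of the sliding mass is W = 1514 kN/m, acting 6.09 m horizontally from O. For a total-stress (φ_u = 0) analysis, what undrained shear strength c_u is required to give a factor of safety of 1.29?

FS = c_u·L_a·R / (W·d), so c_u = FS·W·d / (L_a·R).
Arc length L_a = R·θ = 15.5·(72.6°·π/180) = 15.5·1.2671 = 19.64 m
c_u = 1.29·1514·6.09 / (19.64·15.5) = 11894.1 / 304.42 = 39.07 kPa

c_u = 39.1 kPa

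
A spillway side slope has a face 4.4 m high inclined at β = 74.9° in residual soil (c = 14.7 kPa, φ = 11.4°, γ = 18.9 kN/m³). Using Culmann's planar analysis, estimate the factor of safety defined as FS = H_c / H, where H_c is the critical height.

FS = 1.21

H_c = (4c/γ) · sinβ cosφ / [1 − cos(β − φ)]
    = (4·14.7/18.9) · sin74.9°·cos11.4° / [1 − cos63.5°]
    = 3.111 · 0.9464 / 0.5538 = 5.32 m
FS = H_c / H = 5.32 / 4.4 = 1.208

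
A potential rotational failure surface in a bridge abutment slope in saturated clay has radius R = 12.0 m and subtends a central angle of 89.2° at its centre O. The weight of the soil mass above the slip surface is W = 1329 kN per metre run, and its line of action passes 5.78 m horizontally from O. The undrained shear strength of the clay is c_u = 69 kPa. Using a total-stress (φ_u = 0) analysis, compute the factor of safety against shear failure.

FS = 2.01

Taking moments about the centre O, the resisting moment is provided by the undrained shear strength acting along the arc:
Arc length L_a = R·θ = 12.0·(89.2°·π/180) = 12.0·1.5568 = 18.68 m
M_R = c_u·L_a·R = 69·18.68·12.0 = 15468.7 kN·m/m
M_D = W·d = 1329·5.78 = 7681.6 kN·m/m
FS = M_R / M_D = 15468.7 / 7681.6 = 2.014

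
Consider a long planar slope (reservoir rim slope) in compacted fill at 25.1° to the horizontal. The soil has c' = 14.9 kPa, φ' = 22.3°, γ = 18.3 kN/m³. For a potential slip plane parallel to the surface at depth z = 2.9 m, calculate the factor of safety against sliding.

FS = 1.61

For an infinite slope with a slip plane parallel to the surface (no pore pressure): FS = [c' + γz cos²β tanφ'] / [γz sinβ cosβ].
γz = 18.3·2.9 = 53.07 kN/m²
Numerator = 14.9 + 53.07·cos²25.1°·tan22.3° = 14.9 + 53.07·0.8201·0.4101 = 32.749 kPa
Denominator = 53.07·sin25.1°·cos25.1° = 53.07·0.4242·0.9056 = 20.386 kPa
FS = 32.749 / 20.386 = 1.606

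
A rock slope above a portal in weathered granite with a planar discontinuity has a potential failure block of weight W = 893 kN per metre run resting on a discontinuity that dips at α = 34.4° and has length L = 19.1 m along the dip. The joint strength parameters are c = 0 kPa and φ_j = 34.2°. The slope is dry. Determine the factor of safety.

FS = 0.99

Resolving the block weight along and normal to the plane and applying the Mohr–Coulomb strength on the joint:
N' = W cosα = 893·cos34.4° = 736.8 kN/m
Driving force T = W sinα = 893·sin34.4° = 504.5 kN/m
Resisting force R = c·L + N'·tanφ_j = 0·19.1 + 736.8·tan34.2° = 0.0 + 500.7 = 500.7 kN/m
FS = R / T = 500.7 / 504.5 = 0.993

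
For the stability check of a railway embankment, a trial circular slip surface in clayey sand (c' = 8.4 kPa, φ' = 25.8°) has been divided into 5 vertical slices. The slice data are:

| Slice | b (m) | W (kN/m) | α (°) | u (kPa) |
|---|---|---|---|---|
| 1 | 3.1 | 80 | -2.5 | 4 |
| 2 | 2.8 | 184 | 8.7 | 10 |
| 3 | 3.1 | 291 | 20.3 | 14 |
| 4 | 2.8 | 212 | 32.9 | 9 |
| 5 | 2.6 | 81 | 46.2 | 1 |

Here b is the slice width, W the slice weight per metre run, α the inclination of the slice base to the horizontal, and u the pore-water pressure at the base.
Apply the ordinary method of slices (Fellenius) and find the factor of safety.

Ordinary method of slices: FS = Σ[c'·Δl_i + (W_i cosα_i − u_i·Δl_i)·tanφ'] / Σ W_i sinα_i, with Δl_i = b_i / cosα_i.
Slice 1: Δl = 3.1/cos(-2.5°) = 3.103 m; N'_1 = 80·cos(-2.5°) − 4·3.103 = 67.5; c'Δl = 26.06; W sinα = -3.5
Slice 2: Δl = 2.8/cos8.7° = 2.833 m; N'_2 = 184·cos8.7° − 10·2.833 = 153.6; c'Δl = 23.79; W sinα = 27.8
Slice 3: Δl = 3.1/cos20.3° = 3.305 m; N'_3 = 291·cos20.3° − 14·3.305 = 226.7; c'Δl = 27.76; W sinα = 101.0
Slice 4: Δl = 2.8/cos32.9° = 3.335 m; N'_4 = 212·cos32.9° − 9·3.335 = 148.0; c'Δl = 28.01; W sinα = 115.2
Slice 5: Δl = 2.6/cos46.2° = 3.756 m; N'_5 = 81·cos46.2° − 1·3.756 = 52.3; c'Δl = 31.55; W sinα = 58.5
Σc'Δl = 137.2 kN/m; ΣN' = 648.0 kN/m; ΣW sinα = 298.9 kN/m
Resisting = 137.2 + 648.0·tan25.8° = 137.2 + 313.3 = 450.5 kN/m
FS = 450.5 / 298.9 = 1.507

FS = 1.51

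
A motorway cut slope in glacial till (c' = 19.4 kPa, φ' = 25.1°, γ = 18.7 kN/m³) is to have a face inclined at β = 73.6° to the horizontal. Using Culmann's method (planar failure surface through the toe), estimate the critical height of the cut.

Culmann's analysis gives the critical failure plane at α_cr = (β + φ')/2 = (73.6 + 25.1)/2 = 49.3°, and the critical height
H_c = (4c'/γ) · sinβ cosφ' / [1 − cos(β − φ')]
    = (4·19.4/18.7) · sin73.6°·cos25.1° / [1 − cos(48.5°)]
    = 4.150 · 0.9593·0.9056 / [1 − 0.6626]
    = 4.150 · 0.8687 / 0.3374
    = 10.69 m

H_c = 10.69 m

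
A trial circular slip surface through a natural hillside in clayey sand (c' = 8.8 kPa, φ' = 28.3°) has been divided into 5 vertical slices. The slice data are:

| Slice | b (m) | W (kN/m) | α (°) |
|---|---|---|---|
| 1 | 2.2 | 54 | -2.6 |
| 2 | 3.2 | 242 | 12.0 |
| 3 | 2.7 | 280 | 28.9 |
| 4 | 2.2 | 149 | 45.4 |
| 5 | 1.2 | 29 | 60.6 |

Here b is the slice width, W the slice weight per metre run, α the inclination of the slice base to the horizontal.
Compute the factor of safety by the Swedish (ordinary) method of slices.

Ordinary method of slices: FS = Σ[c'·Δl_i + (W_i cosα_i)·tanφ'] / Σ W_i sinα_i, with Δl_i = b_i / cosα_i.
Slice 1: Δl = 2.2/cos(-2.6°) = 2.202 m; N'_1 = 54·cos(-2.6°) = 53.9; c'Δl = 19.38; W sinα = -2.4
Slice 2: Δl = 3.2/cos12.0° = 3.271 m; N'_2 = 242·cos12.0° = 236.7; c'Δl = 28.79; W sinα = 50.3
Slice 3: Δl = 2.7/cos28.9° = 3.084 m; N'_3 = 280·cos28.9° = 245.1; c'Δl = 27.14; W sinα = 135.3
Slice 4: Δl = 2.2/cos45.4° = 3.133 m; N'_4 = 149·cos45.4° = 104.6; c'Δl = 27.57; W sinα = 106.1
Slice 5: Δl = 1.2/cos60.6° = 2.444 m; N'_5 = 29·cos60.6° = 14.2; c'Δl = 21.51; W sinα = 25.3
Σc'Δl = 124.4 kN/m; ΣN' = 654.6 kN/m; ΣW sinα = 314.5 kN/m
Resisting = 124.4 + 654.6·tan28.3° = 124.4 + 352.5 = 476.9 kN/m
FS = 476.9 / 314.5 = 1.516

FS = 1.52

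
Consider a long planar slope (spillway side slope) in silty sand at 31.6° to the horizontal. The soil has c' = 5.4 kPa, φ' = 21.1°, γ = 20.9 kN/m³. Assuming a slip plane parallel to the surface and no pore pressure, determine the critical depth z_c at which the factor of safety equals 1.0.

z_c = 1.55 m

Setting FS = 1.00 in FS = [c' + γz cos²β tanφ'] / [γz sinβ cosβ] and solving for z:
z = c' / [γ cosβ (FS·sinβ − cosβ·tanφ')]
  = 5.4 / [20.9·cos31.6°·(1.00·sin31.6° − cos31.6°·tan21.1°)]
  = 5.4 / [20.9·0.8517·(1.00·0.5240 − 0.8517·0.3859)]
  = 5.4 / 3.4771 = 1.553 m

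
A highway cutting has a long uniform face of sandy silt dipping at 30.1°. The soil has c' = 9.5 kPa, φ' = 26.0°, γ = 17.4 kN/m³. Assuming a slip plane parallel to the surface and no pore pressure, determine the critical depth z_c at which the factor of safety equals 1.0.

z_c = 7.93 m

Setting FS = 1.00 in FS = [c' + γz cos²β tanφ'] / [γz sinβ cosβ] and solving for z:
z = c' / [γ cosβ (FS·sinβ − cosβ·tanφ')]
  = 9.5 / [17.4·cos30.1°·(1.00·sin30.1° − cos30.1°·tan26.0°)]
  = 9.5 / [17.4·0.8652·(1.00·0.5015 − 0.8652·0.4877)]
  = 9.5 / 1.1975 = 7.933 m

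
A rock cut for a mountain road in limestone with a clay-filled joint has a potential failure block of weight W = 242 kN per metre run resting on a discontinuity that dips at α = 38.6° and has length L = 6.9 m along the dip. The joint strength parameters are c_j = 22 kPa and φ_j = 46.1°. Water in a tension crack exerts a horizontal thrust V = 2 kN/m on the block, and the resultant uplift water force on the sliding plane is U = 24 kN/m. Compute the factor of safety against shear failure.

Resolving the block weight along and normal to the plane and applying the Mohr–Coulomb strength on the joint:
N' = W cosα − U − V sinα = 242·cos38.6° − 24 − 2·sin38.6° = 163.9 kN/m
Driving force T = W sinα + V cosα = 242·sin38.6° + 2·cos38.6° = 152.5 kN/m
Resisting force R = c_j·L + N'·tanφ_j = 22·6.9 + 163.9·tan46.1° = 151.8 + 170.3 = 322.1 kN/m
FS = R / T = 322.1 / 152.5 = 2.112

FS = 2.11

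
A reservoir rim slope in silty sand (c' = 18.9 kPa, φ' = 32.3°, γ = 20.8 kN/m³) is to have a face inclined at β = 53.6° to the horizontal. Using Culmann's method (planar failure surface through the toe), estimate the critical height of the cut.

Culmann's analysis gives the critical failure plane at α_cr = (β + φ')/2 = (53.6 + 32.3)/2 = 43.0°, and the critical height
H_c = (4c'/γ) · sinβ cosφ' / [1 − cos(β − φ')]
    = (4·18.9/20.8) · sin53.6°·cos32.3° / [1 − cos(21.3°)]
    = 3.635 · 0.8049·0.8453 / [1 − 0.9317]
    = 3.635 · 0.6803 / 0.0683
    = 36.20 m

H_c = 36.20 m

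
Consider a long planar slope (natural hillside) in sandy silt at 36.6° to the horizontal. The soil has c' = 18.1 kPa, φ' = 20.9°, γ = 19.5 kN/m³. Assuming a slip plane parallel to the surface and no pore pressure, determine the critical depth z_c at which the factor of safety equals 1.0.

Setting FS = 1.00 in FS = [c' + γz cos²β tanφ'] / [γz sinβ cosβ] and solving for z:
z = c' / [γ cosβ (FS·sinβ − cosβ·tanφ')]
  = 18.1 / [19.5·cos36.6°·(1.00·sin36.6° − cos36.6°·tan20.9°)]
  = 18.1 / [19.5·0.8028·(1.00·0.5962 − 0.8028·0.3819)]
  = 18.1 / 4.5346 = 3.992 m

z_c = 3.99 m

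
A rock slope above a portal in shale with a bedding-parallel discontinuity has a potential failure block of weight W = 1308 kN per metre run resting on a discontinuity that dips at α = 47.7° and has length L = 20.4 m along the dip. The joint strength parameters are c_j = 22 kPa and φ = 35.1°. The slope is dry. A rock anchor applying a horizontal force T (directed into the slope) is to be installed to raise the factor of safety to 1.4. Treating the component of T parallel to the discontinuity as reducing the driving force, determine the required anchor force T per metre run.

T = 196 kN/m

Resolving forces along and normal to the sliding plane, with the horizontal anchor force T adding T·sinα to the effective normal force and T·cosα acting up the plane against the driving force:
FS = [c_jL + (W cosα + T sinα) tanφ] / [W sinα − T cosα]
Without the anchor: N' = 880.3 kN/m, driving T_d = 967.4 kN/m, resisting R = 22·20.4 + 880.3·tan35.1° = 1067.5 kN/m, FS = 1.10.
Setting FS = 1.4 and solving for T:
1.4·(967.4 − T cos47.7°) = 1067.5 + T sin47.7°·tan35.1°
T·(sin47.7°·tan35.1° + 1.4·cos47.7°) = 1.4·967.4 − 1067.5
T·(0.7396·0.7028 + 1.4·0.6730) = 1354.4 − 1067.5 = 286.9
T·1.4620 = 286.9
T = 196.3 kN/m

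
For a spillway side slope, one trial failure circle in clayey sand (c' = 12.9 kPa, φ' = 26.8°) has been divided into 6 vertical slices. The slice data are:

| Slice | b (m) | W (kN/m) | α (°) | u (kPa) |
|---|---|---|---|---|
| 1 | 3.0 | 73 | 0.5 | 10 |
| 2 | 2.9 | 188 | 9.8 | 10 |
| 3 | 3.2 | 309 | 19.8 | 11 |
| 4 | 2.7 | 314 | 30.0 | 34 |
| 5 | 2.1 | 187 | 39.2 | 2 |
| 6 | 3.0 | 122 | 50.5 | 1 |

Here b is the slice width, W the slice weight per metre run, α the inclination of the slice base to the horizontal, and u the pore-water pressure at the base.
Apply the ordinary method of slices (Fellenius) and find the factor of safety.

FS = 1.33

Ordinary method of slices: FS = Σ[c'·Δl_i + (W_i cosα_i − u_i·Δl_i)·tanφ'] / Σ W_i sinα_i, with Δl_i = b_i / cosα_i.
Slice 1: Δl = 3.0/cos0.5° = 3.000 m; N'_1 = 73·cos0.5° − 10·3.000 = 43.0; c'Δl = 38.70; W sinα = 0.6
Slice 2: Δl = 2.9/cos9.8° = 2.943 m; N'_2 = 188·cos9.8° − 10·2.943 = 155.8; c'Δl = 37.96; W sinα = 32.0
Slice 3: Δl = 3.2/cos19.8° = 3.401 m; N'_3 = 309·cos19.8° − 11·3.401 = 253.3; c'Δl = 43.87; W sinα = 104.7
Slice 4: Δl = 2.7/cos30.0° = 3.118 m; N'_4 = 314·cos30.0° − 34·3.118 = 165.9; c'Δl = 40.22; W sinα = 157.0
Slice 5: Δl = 2.1/cos39.2° = 2.710 m; N'_5 = 187·cos39.2° − 2·2.710 = 139.5; c'Δl = 34.96; W sinα = 118.2
Slice 6: Δl = 3.0/cos50.5° = 4.716 m; N'_6 = 122·cos50.5° − 1·4.716 = 72.9; c'Δl = 60.84; W sinα = 94.1
Σc'Δl = 256.6 kN/m; ΣN' = 830.5 kN/m; ΣW sinα = 506.6 kN/m
Resisting = 256.6 + 830.5·tan26.8° = 256.6 + 419.5 = 676.0 kN/m
FS = 676.0 / 506.6 = 1.334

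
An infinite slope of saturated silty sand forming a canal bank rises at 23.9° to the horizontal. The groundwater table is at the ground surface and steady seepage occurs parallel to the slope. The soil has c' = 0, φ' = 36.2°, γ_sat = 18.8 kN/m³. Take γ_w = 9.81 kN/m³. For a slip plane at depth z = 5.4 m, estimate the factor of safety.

FS = 0.79

With seepage parallel to the slope and the water table at the surface, the effective normal stress on the slip plane uses the buoyant unit weight γ' = γ_sat − γ_w while the driving shear stress uses γ_sat:
FS = [c' + γ' z cos²β tanφ'] / [γ_sat z sinβ cosβ]
(For c' = 0 this reduces to FS = (γ'/γ_sat)·tanφ'/tanβ.)
γ' = 18.8 − 9.81 = 8.99 kN/m³
Numerator = 0.0 + 8.99·5.4·cos²23.9°·tan36.2° = 0.0 + 8.99·5.4·0.8359·0.7319 = 29.698 kPa
Denominator = 18.8·5.4·sin23.9°·cos23.9° = 18.8·5.4·0.4051·0.9143 = 37.603 kPa
FS = 29.698 / 37.603 = 0.790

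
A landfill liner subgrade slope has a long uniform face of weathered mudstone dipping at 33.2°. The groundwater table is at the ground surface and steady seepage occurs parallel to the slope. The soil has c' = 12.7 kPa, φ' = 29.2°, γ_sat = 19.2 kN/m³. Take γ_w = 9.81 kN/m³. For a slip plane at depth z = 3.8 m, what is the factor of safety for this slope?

FS = 0.80

With seepage parallel to the slope and the water table at the surface, the effective normal stress on the slip plane uses the buoyant unit weight γ' = γ_sat − γ_w while the driving shear stress uses γ_sat:
FS = [c' + γ' z cos²β tanφ'] / [γ_sat z sinβ cosβ]
γ' = 19.2 − 9.81 = 9.39 kN/m³
Numerator = 12.7 + 9.39·3.8·cos²33.2°·tan29.2° = 12.7 + 9.39·3.8·0.7002·0.5589 = 26.663 kPa
Denominator = 19.2·3.8·sin33.2°·cos33.2° = 19.2·3.8·0.5476·0.8368 = 33.429 kPa
FS = 26.663 / 33.429 = 0.798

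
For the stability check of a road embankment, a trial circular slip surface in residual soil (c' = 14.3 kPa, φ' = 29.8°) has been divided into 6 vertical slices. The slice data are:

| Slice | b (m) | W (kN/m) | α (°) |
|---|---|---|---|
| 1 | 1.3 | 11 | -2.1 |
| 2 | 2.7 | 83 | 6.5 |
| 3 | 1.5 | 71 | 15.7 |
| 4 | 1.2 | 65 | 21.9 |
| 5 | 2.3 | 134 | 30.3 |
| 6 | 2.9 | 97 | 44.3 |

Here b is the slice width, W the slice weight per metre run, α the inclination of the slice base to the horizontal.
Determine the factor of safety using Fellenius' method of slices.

FS = 2.28

Ordinary method of slices: FS = Σ[c'·Δl_i + (W_i cosα_i)·tanφ'] / Σ W_i sinα_i, with Δl_i = b_i / cosα_i.
Slice 1: Δl = 1.3/cos(-2.1°) = 1.301 m; N'_1 = 11·cos(-2.1°) = 11.0; c'Δl = 18.60; W sinα = -0.4
Slice 2: Δl = 2.7/cos6.5° = 2.717 m; N'_2 = 83·cos6.5° = 82.5; c'Δl = 38.86; W sinα = 9.4
Slice 3: Δl = 1.5/cos15.7° = 1.558 m; N'_3 = 71·cos15.7° = 68.4; c'Δl = 22.28; W sinα = 19.2
Slice 4: Δl = 1.2/cos21.9° = 1.293 m; N'_4 = 65·cos21.9° = 60.3; c'Δl = 18.49; W sinα = 24.2
Slice 5: Δl = 2.3/cos30.3° = 2.664 m; N'_5 = 134·cos30.3° = 115.7; c'Δl = 38.09; W sinα = 67.6
Slice 6: Δl = 2.9/cos44.3° = 4.052 m; N'_6 = 97·cos44.3° = 69.4; c'Δl = 57.94; W sinα = 67.7
Σc'Δl = 194.3 kN/m; ΣN' = 407.2 kN/m; ΣW sinα = 187.8 kN/m
Resisting = 194.3 + 407.2·tan29.8° = 194.3 + 233.2 = 427.5 kN/m
FS = 427.5 / 187.8 = 2.276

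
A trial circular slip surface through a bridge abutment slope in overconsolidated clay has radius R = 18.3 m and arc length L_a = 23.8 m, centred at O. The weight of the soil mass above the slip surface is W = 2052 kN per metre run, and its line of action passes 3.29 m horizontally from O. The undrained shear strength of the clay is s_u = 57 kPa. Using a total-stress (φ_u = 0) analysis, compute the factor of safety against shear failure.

FS = 3.68

Taking moments about the centre O, the resisting moment is provided by the undrained shear strength acting along the arc:
M_R = s_u·L_a·R = 57·23.80·18.3 = 24825.8 kN·m/m
M_D = W·d = 2052·3.29 = 6751.1 kN·m/m
FS = M_R / M_D = 24825.8 / 6751.1 = 3.677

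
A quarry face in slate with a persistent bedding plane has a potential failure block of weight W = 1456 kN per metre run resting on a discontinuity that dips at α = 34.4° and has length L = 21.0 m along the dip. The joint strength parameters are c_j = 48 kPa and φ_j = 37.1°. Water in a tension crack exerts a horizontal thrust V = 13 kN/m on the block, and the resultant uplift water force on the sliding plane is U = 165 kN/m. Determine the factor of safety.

Resolving the block weight along and normal to the plane and applying the Mohr–Coulomb strength on the joint:
N' = W cosα − U − V sinα = 1456·cos34.4° − 165 − 13·sin34.4° = 1029.0 kN/m
Driving force T = W sinα + V cosα = 1456·sin34.4° + 13·cos34.4° = 833.3 kN/m
Resisting force R = c_j·L + N'·tanφ_j = 48·21.0 + 1029.0·tan37.1° = 1008.0 + 778.2 = 1786.2 kN/m
FS = R / T = 1786.2 / 833.3 = 2.144

FS = 2.14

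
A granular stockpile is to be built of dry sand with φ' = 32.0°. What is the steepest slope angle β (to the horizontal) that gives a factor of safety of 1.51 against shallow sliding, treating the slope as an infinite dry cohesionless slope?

β = 22.5°

For an infinite dry cohesionless slope FS = tanφ'/tanβ, so tanβ = tanφ' / FS.
tanβ = tan32.0° / 1.51 = 0.6249 / 1.51 = 0.4138
β = arctan(0.4138) = 22.48°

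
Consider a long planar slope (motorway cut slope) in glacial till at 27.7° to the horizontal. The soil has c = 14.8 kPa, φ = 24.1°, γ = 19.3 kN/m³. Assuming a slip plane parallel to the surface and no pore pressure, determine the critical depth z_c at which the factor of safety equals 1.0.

z_c = 12.59 m

Setting FS = 1.00 in FS = [c + γz cos²β tanφ] / [γz sinβ cosβ] and solving for z:
z = c / [γ cosβ (FS·sinβ − cosβ·tanφ)]
  = 14.8 / [19.3·cos27.7°·(1.00·sin27.7° − cos27.7°·tan24.1°)]
  = 14.8 / [19.3·0.8854·(1.00·0.4648 − 0.8854·0.4473)]
  = 14.8 / 1.1754 = 12.591 m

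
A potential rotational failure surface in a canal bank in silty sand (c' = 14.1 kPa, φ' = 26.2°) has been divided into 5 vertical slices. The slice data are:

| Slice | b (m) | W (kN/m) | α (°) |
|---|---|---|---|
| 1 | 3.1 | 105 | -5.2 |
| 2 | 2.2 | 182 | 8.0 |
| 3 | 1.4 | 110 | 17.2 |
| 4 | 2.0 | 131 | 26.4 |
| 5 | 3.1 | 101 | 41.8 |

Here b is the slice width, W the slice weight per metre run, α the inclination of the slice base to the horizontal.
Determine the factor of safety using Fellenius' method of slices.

Ordinary method of slices: FS = Σ[c'·Δl_i + (W_i cosα_i)·tanφ'] / Σ W_i sinα_i, with Δl_i = b_i / cosα_i.
Slice 1: Δl = 3.1/cos(-5.2°) = 3.113 m; N'_1 = 105·cos(-5.2°) = 104.6; c'Δl = 43.89; W sinα = -9.5
Slice 2: Δl = 2.2/cos8.0° = 2.222 m; N'_2 = 182·cos8.0° = 180.2; c'Δl = 31.32; W sinα = 25.3
Slice 3: Δl = 1.4/cos17.2° = 1.466 m; N'_3 = 110·cos17.2° = 105.1; c'Δl = 20.66; W sinα = 32.5
Slice 4: Δl = 2.0/cos26.4° = 2.233 m; N'_4 = 131·cos26.4° = 117.3; c'Δl = 31.48; W sinα = 58.2
Slice 5: Δl = 3.1/cos41.8° = 4.158 m; N'_5 = 101·cos41.8° = 75.3; c'Δl = 58.63; W sinα = 67.3
Σc'Δl = 186.0 kN/m; ΣN' = 582.5 kN/m; ΣW sinα = 173.9 kN/m
Resisting = 186.0 + 582.5·tan26.2° = 186.0 + 286.6 = 472.6 kN/m
FS = 472.6 / 173.9 = 2.718

FS = 2.72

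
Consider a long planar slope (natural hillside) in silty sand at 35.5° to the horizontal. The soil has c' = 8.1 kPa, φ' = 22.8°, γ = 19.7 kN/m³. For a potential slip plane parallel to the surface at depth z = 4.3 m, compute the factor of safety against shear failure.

FS = 0.79

For an infinite slope with a slip plane parallel to the surface (no pore pressure): FS = [c' + γz cos²β tanφ'] / [γz sinβ cosβ].
γz = 19.7·4.3 = 84.71 kN/m²
Numerator = 8.1 + 84.71·cos²35.5°·tan22.8° = 8.1 + 84.71·0.6628·0.4204 = 31.701 kPa
Denominator = 84.71·sin35.5°·cos35.5° = 84.71·0.5807·0.8141 = 40.047 kPa
FS = 31.701 / 40.047 = 0.792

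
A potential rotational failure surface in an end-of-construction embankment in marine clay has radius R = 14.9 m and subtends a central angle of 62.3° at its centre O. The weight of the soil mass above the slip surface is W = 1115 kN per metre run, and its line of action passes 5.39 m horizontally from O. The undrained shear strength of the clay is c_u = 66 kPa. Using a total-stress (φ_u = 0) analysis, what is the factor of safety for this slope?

FS = 2.65

Taking moments about the centre O, the resisting moment is provided by the undrained shear strength acting along the arc:
Arc length L_a = R·θ = 14.9·(62.3°·π/180) = 14.9·1.0873 = 16.20 m
M_R = c_u·L_a·R = 66·16.20·14.9 = 15932.4 kN·m/m
M_D = W·d = 1115·5.39 = 6009.8 kN·m/m
FS = M_R / M_D = 15932.4 / 6009.8 = 2.651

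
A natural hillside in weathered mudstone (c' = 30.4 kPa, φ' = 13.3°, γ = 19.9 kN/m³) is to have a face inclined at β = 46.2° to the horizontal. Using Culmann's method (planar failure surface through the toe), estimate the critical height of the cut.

Culmann's analysis gives the critical failure plane at α_cr = (β + φ')/2 = (46.2 + 13.3)/2 = 29.8°, and the critical height
H_c = (4c'/γ) · sinβ cosφ' / [1 − cos(β − φ')]
    = (4·30.4/19.9) · sin46.2°·cos13.3° / [1 − cos(32.9°)]
    = 6.111 · 0.7218·0.9732 / [1 − 0.8396]
    = 6.111 · 0.7024 / 0.1604
    = 26.76 m

H_c = 26.76 m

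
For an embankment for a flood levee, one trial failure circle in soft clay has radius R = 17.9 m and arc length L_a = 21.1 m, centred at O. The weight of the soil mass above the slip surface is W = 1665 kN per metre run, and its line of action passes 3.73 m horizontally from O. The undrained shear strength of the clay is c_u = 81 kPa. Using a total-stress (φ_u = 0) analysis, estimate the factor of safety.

FS = 4.93

Taking moments about the centre O, the resisting moment is provided by the undrained shear strength acting along the arc:
M_R = c_u·L_a·R = 81·21.10·17.9 = 30592.9 kN·m/m
M_D = W·d = 1665·3.73 = 6210.4 kN·m/m
FS = M_R / M_D = 30592.9 / 6210.4 = 4.926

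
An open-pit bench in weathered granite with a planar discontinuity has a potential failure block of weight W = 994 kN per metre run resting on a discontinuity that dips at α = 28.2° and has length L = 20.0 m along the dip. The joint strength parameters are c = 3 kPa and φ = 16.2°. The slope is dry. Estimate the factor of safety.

FS = 0.67

Resolving the block weight along and normal to the plane and applying the Mohr–Coulomb strength on the joint:
N' = W cosα = 994·cos28.2° = 876.0 kN/m
Driving force T = W sinα = 994·sin28.2° = 469.7 kN/m
Resisting force R = c·L + N'·tanφ = 3·20.0 + 876.0·tan16.2° = 60.0 + 254.5 = 314.5 kN/m
FS = R / T = 314.5 / 469.7 = 0.670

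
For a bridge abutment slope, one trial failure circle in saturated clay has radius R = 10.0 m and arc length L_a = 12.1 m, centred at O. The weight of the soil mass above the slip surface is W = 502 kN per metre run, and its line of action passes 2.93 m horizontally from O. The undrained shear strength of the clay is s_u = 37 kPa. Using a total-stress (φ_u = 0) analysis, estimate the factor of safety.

FS = 3.04

Taking moments about the centre O, the resisting moment is provided by the undrained shear strength acting along the arc:
M_R = s_u·L_a·R = 37·12.10·10.0 = 4477.0 kN·m/m
M_D = W·d = 502·2.93 = 1470.9 kN·m/m
FS = M_R / M_D = 4477.0 / 1470.9 = 3.044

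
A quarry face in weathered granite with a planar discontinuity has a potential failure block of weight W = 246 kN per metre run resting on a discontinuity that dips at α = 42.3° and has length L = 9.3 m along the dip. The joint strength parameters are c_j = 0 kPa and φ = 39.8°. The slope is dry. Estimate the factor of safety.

Resolving the block weight along and normal to the plane and applying the Mohr–Coulomb strength on the joint:
N' = W cosα = 246·cos42.3° = 181.9 kN/m
Driving force T = W sinα = 246·sin42.3° = 165.6 kN/m
Resisting force R = c_j·L + N'·tanφ = 0·9.3 + 181.9·tan39.8° = 0.0 + 151.6 = 151.6 kN/m
FS = R / T = 151.6 / 165.6 = 0.916

FS = 0.92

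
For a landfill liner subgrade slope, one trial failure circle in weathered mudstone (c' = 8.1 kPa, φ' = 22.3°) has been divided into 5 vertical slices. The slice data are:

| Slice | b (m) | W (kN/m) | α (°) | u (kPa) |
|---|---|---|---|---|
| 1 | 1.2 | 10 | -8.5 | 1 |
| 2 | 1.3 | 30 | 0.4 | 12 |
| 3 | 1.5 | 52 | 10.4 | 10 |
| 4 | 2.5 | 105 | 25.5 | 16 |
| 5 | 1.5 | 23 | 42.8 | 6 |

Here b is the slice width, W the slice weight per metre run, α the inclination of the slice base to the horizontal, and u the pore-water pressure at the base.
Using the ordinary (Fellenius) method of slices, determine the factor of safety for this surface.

FS = 1.72

Ordinary method of slices: FS = Σ[c'·Δl_i + (W_i cosα_i − u_i·Δl_i)·tanφ'] / Σ W_i sinα_i, with Δl_i = b_i / cosα_i.
Slice 1: Δl = 1.2/cos(-8.5°) = 1.213 m; N'_1 = 10·cos(-8.5°) − 1·1.213 = 8.7; c'Δl = 9.83; W sinα = -1.5
Slice 2: Δl = 1.3/cos0.4° = 1.300 m; N'_2 = 30·cos0.4° − 12·1.300 = 14.4; c'Δl = 10.53; W sinα = 0.2
Slice 3: Δl = 1.5/cos10.4° = 1.525 m; N'_3 = 52·cos10.4° − 10·1.525 = 35.9; c'Δl = 12.35; W sinα = 9.4
Slice 4: Δl = 2.5/cos25.5° = 2.770 m; N'_4 = 105·cos25.5° − 16·2.770 = 50.5; c'Δl = 22.44; W sinα = 45.2
Slice 5: Δl = 1.5/cos42.8° = 2.044 m; N'_5 = 23·cos42.8° − 6·2.044 = 4.6; c'Δl = 16.56; W sinα = 15.6
Σc'Δl = 71.7 kN/m; ΣN' = 114.0 kN/m; ΣW sinα = 68.9 kN/m
Resisting = 71.7 + 114.0·tan22.3° = 71.7 + 46.8 = 118.5 kN/m
FS = 118.5 / 68.9 = 1.718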